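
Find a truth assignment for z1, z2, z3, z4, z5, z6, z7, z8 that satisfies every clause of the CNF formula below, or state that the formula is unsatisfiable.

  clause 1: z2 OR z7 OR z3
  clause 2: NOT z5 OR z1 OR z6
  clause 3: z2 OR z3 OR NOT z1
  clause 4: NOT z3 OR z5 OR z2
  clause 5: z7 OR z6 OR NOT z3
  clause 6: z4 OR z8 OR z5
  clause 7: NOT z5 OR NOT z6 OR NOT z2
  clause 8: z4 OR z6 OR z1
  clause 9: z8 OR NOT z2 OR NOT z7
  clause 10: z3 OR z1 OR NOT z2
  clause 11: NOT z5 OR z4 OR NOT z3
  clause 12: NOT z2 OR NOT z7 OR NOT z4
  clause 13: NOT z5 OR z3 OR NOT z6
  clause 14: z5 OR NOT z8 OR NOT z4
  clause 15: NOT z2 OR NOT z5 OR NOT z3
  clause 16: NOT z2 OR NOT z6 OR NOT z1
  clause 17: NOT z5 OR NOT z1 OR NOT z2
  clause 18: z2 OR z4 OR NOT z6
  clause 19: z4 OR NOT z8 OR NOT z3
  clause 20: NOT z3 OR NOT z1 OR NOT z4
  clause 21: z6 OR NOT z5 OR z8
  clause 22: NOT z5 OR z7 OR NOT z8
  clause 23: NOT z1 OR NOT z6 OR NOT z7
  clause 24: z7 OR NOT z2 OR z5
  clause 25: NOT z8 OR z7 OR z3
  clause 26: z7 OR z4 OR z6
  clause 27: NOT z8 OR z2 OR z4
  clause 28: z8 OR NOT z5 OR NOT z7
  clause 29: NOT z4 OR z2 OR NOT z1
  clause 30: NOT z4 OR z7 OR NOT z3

Suppose z2 = false.
Suppose z7 = true.
Suppose z3 = true.
The clause (z5) is unit, so z5 = true.
The clause (z4) is unit, so z4 = true.
The clause (NOT z1) is unit, so z1 = false.
The clause (z6) is unit, so z6 = true.
The clause (z8) is unit, so z8 = true.
All clauses are satisfied.

z1=false, z2=false, z3=true, z4=true, z5=true, z6=true, z7=true, z8=true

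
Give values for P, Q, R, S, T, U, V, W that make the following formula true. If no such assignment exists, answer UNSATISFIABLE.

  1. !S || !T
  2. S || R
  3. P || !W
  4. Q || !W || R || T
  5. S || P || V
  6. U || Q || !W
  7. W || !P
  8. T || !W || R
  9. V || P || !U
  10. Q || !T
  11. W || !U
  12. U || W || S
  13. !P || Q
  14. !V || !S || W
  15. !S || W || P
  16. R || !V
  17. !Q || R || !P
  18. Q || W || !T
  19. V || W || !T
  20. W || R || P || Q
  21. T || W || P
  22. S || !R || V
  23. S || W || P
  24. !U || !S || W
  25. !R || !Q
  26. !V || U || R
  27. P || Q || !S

Try S = false.
(R) alone gives R = true.
(V) alone gives V = true.
(!Q) alone gives Q = false.
(!T) alone gives T = false.
(!P) alone gives P = false.
(!W) alone gives W = false.
But (W) is also a unit clause — contradiction.
So S must be the other value — set S = true.
(!T) alone gives T = false.
Try P = true.
(W) alone gives W = true.
(R) alone gives R = true.
(Q) alone gives Q = true.
But (!Q) is also a unit clause — contradiction.
So P must be the other value — set P = false.
(!W) alone gives W = false.
But (W) is also a unit clause — contradiction.
Neither P = true nor P = false works.
Neither S = true nor S = false works.

UNSATISFIABLE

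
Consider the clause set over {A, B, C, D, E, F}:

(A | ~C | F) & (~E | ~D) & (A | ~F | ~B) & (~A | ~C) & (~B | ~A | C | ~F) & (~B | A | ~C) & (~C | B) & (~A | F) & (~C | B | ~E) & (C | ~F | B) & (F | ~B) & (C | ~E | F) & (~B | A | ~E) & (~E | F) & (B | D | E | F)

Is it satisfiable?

Satisfiable

Suppose E = 0.
Suppose A = 0.
Suppose C = 0.
Suppose F = 0.
From the singleton clause (~B), B = 0.
From the singleton clause (D), D = 1.
Every clause now holds.
A satisfying assignment: A: 0,  B: 0,  C: 0,  D: 1,  E: 0,  F: 0.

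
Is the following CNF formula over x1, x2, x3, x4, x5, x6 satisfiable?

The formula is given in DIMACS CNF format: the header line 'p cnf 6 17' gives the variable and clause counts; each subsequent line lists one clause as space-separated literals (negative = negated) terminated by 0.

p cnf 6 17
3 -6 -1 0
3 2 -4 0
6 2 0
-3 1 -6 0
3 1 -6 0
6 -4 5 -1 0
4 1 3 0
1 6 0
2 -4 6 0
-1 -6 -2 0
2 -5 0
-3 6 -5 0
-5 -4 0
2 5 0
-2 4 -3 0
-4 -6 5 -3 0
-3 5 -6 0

Case x6 = False:
Unit clause (x2) forces x2 = True.
Unit clause (x1) forces x1 = True.
Case x4 = False:
Unit clause (¬x3) forces x3 = False.
Every clause is now satisfied; x5 is unconstrained.
A satisfying assignment: x1: True; x2: True; x3: False; x4: False; x5: True; x6: False.

Yes, satisfiable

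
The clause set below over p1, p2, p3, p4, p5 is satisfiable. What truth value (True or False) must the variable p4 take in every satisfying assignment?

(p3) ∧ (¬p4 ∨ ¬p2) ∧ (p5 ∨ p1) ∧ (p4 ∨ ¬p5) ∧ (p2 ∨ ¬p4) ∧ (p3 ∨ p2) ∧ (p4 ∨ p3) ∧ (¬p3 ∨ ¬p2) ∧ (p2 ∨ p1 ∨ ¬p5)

Suppose p4 = True.
Unit clause (p3) forces p3 = True.
Unit clause (¬p2) forces p2 = False.
That conflicts with the unit clause (p2).
So every satisfying assignment has p4 = False.

False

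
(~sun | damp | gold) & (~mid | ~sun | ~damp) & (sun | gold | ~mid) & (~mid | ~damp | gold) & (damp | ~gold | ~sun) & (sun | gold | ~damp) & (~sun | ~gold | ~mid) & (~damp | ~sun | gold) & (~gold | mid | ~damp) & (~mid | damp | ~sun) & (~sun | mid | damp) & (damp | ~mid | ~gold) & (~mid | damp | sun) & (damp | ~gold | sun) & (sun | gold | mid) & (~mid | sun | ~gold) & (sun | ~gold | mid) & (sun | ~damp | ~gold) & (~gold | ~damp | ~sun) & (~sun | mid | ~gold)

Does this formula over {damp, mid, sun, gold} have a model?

Try sun = 0.
Try gold = 1.
Unit clause (damp) forces damp = 1.
But (~damp) is also a unit clause — contradiction.
So gold must be the other value — set gold = 0.
Unit clause (~mid) forces mid = 0.
But (mid) is also a unit clause — contradiction.
Either choice for gold ends in contradiction.
So sun must be the other value — set sun = 1.
Try damp = 1.
Unit clause (~mid) forces mid = 0.
Unit clause (gold) forces gold = 1.
But (~gold) is also a unit clause — contradiction.
So damp must be the other value — set damp = 0.
Unit clause (gold) forces gold = 1.
But (~gold) is also a unit clause — contradiction.
Either choice for damp ends in contradiction.
Either choice for sun ends in contradiction.
No assignment satisfies every clause.

No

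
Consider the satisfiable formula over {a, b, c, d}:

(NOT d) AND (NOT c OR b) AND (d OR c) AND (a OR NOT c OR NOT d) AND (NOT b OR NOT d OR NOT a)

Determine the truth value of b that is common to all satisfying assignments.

True

Suppose b = false.
Unit clause (NOT d) forces d = false.
Unit clause (NOT c) forces c = false.
Now (c) is unsatisfied and unit — conflict.
So every satisfying assignment has b = True.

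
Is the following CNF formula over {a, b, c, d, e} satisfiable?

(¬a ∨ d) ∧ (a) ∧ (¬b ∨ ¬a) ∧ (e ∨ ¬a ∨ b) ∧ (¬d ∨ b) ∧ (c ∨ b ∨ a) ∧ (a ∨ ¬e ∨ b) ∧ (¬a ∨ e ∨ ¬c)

No, unsatisfiable

(a) alone gives a = True.
(d) alone gives d = True.
(¬b) alone gives b = False.
That conflicts with the unit clause (b).
No assignment satisfies every clause.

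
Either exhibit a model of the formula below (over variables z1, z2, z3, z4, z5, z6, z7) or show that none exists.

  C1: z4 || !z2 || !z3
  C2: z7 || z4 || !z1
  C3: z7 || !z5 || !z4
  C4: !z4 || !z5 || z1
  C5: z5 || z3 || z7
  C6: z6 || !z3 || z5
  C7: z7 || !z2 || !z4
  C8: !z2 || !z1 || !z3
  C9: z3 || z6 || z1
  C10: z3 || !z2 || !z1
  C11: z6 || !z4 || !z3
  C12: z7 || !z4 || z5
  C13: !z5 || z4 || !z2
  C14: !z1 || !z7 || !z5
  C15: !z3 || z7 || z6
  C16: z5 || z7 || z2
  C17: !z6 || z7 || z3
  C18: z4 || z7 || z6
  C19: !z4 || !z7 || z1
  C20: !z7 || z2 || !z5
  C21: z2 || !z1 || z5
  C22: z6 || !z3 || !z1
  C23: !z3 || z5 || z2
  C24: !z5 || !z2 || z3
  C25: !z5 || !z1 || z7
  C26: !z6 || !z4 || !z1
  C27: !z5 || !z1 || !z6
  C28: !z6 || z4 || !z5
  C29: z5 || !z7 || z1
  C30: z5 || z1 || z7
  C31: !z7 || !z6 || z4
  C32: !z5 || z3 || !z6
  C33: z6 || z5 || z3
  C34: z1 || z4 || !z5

UNSATISFIABLE

Case z4 = true:
Case z7 = true:
Unit clause (z1) forces z1 = true.
Unit clause (!z5) forces z5 = false.
Unit clause (z2) forces z2 = true.
Unit clause (!z3) forces z3 = false.
Now (z3) is unsatisfied and unit — conflict.
Undo z7 and try z7 = false.
Unit clause (!z5) forces z5 = false.
Now (z5) is unsatisfied and unit — conflict.
Either choice for z7 ends in contradiction.
Undo z4 and try z4 = false.
Case z2 = false:
Case z7 = true:
Unit clause (!z5) forces z5 = false.
Unit clause (!z1) forces z1 = false.
Now (z1) is unsatisfied and unit — conflict.
Undo z7 and try z7 = false.
Unit clause (!z1) forces z1 = false.
Unit clause (z5) forces z5 = true.
Now (!z5) is unsatisfied and unit — conflict.
Either choice for z7 ends in contradiction.
Undo z2 and try z2 = true.
Unit clause (!z3) forces z3 = false.
Unit clause (!z1) forces z1 = false.
Unit clause (z6) forces z6 = true.
Unit clause (!z5) forces z5 = false.
Unit clause (z7) forces z7 = true.
Now (!z7) is unsatisfied and unit — conflict.
Either choice for z2 ends in contradiction.
Either choice for z4 ends in contradiction.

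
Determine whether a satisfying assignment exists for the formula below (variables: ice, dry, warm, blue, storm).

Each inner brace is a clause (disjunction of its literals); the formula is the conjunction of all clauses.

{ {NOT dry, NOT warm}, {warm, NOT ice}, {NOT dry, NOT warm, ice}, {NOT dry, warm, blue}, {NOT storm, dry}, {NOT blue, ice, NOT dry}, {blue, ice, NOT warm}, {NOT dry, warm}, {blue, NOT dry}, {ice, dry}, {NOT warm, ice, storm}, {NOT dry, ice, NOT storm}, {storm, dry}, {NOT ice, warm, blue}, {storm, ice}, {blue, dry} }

Unsatisfiable

Try dry = false.
The clause (NOT storm) is unit, so storm = false.
But (storm) is also a unit clause — contradiction.
Backtrack on dry: now try dry = true.
The clause (NOT warm) is unit, so warm = false.
But (warm) is also a unit clause — contradiction.
Either choice for dry ends in contradiction.
No assignment satisfies every clause.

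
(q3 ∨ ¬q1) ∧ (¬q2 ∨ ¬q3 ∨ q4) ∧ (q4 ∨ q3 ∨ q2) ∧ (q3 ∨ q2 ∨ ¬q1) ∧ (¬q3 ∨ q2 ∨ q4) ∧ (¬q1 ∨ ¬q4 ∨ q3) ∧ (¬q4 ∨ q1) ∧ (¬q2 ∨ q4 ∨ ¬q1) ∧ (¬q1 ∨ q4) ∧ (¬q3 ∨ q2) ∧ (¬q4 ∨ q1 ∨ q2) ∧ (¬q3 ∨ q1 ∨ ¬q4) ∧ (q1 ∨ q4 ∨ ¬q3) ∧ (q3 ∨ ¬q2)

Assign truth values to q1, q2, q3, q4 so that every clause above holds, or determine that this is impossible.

q1: True; q2: True; q3: True; q4: True

Branch on q3: set q3 = True.
Unit clause (q2) forces q2 = True.
Unit clause (q4) forces q4 = True.
Unit clause (q1) forces q1 = True.
This assignment satisfies each clause.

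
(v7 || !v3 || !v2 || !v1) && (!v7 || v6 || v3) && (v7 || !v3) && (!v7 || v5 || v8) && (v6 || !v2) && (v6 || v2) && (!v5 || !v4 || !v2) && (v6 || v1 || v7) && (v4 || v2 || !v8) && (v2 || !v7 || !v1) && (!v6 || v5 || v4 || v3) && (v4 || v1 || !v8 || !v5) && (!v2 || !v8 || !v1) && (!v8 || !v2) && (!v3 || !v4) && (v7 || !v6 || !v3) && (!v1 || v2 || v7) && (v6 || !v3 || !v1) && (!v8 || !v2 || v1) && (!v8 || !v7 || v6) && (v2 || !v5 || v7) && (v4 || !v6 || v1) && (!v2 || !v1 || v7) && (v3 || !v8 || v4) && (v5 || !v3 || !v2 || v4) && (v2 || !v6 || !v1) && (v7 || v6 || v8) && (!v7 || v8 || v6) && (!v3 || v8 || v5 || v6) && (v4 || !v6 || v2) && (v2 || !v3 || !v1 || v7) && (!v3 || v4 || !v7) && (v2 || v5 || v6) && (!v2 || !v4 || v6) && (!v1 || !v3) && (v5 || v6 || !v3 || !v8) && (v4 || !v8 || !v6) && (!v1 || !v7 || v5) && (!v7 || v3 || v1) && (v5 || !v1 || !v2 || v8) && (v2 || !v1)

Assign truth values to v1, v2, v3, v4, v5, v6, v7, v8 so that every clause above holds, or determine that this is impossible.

Case v7 = false:
Unit clause (!v3) forces v3 = false.
Case v6 = true:
Case v5 = false:
Unit clause (v4) forces v4 = true.
Case v8 = false:
Case v1 = false:
All clauses hold; v2 can take either value.

v1=false; v2=true; v3=false; v4=true; v5=false; v6=true; v7=false; v8=false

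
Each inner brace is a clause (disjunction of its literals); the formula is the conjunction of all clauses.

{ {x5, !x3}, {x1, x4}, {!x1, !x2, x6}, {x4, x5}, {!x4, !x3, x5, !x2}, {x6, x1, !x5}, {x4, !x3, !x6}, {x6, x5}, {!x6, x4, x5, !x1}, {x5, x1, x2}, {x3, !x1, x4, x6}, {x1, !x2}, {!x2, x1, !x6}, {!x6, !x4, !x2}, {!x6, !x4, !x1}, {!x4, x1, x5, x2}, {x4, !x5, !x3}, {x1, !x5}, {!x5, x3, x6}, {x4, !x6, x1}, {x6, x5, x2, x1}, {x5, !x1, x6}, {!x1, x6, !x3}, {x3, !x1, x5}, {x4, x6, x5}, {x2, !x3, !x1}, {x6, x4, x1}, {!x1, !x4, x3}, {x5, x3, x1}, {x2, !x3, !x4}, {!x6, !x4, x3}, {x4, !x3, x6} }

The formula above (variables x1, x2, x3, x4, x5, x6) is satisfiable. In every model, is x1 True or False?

Suppose x1 = false.
From the singleton clause (x4), x4 = true.
From the singleton clause (!x2), x2 = false.
From the singleton clause (x5), x5 = true.
But (!x5) is also a unit clause — contradiction.
So every satisfying assignment has x1 = True.

True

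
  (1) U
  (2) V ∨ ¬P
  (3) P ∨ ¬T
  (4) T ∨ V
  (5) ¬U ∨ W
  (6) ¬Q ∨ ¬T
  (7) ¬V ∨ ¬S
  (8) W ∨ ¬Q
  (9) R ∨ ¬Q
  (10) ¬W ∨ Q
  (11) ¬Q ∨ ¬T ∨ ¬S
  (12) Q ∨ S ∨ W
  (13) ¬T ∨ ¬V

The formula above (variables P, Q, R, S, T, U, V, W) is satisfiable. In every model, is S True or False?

False

Suppose S = True.
The clause (U) is unit, so U = True.
The clause (W) is unit, so W = True.
The clause (¬V) is unit, so V = False.
The clause (¬P) is unit, so P = False.
The clause (¬T) is unit, so T = False.
But (T) is also a unit clause — contradiction.
So every satisfying assignment has S = False.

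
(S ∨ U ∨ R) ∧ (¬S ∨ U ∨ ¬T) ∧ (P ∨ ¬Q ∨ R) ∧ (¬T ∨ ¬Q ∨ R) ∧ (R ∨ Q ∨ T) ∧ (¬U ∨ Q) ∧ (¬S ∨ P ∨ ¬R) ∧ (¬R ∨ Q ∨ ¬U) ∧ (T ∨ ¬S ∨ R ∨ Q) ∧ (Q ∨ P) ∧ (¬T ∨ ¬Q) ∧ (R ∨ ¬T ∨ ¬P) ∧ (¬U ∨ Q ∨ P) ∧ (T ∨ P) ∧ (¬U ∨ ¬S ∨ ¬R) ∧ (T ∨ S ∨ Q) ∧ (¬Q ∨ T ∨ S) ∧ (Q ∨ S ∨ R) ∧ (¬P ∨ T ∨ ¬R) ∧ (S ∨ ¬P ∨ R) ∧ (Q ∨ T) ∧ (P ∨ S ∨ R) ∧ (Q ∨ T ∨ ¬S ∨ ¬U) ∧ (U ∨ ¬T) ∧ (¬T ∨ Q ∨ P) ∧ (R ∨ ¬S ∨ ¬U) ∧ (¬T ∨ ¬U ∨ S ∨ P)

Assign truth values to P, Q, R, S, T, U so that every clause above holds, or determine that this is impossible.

P=True, Q=True, R=False, S=True, T=False, U=False

Try U = False.
The clause (¬T) is unit, so T = False.
The clause (P) is unit, so P = True.
The clause (¬R) is unit, so R = False.
The clause (S) is unit, so S = True.
The clause (Q) is unit, so Q = True.
Every clause now holds.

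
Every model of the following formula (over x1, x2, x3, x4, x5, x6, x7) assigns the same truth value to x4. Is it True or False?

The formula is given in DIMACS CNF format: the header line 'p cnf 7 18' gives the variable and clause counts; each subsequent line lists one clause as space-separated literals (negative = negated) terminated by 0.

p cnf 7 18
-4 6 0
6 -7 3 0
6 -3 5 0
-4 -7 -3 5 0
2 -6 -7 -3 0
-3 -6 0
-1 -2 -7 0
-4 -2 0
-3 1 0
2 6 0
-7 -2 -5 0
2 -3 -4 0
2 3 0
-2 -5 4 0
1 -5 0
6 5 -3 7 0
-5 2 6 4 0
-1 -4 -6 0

False

Suppose x4 = True.
The clause (x6) is unit, so x6 = True.
The clause (¬x3) is unit, so x3 = False.
The clause (¬x2) is unit, so x2 = False.
Now (x2) is unsatisfied and unit — conflict.
So every satisfying assignment has x4 = False.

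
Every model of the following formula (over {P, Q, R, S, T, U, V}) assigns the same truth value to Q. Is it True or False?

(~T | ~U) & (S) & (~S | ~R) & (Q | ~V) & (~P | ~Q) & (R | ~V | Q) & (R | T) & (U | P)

Suppose Q = 1.
The clause (S) is unit, so S = 1.
The clause (~R) is unit, so R = 0.
The clause (~P) is unit, so P = 0.
The clause (T) is unit, so T = 1.
The clause (~U) is unit, so U = 0.
That conflicts with the unit clause (U).
So every satisfying assignment has Q = False.

False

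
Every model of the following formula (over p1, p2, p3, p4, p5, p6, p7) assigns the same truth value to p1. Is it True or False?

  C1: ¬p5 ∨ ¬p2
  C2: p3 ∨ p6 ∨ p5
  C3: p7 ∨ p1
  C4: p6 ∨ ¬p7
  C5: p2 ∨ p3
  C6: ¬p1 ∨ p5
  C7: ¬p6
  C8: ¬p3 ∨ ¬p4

Suppose p1 = False.
The clause (p7) is unit, so p7 = True.
The clause (p6) is unit, so p6 = True.
But (¬p6) is also a unit clause — contradiction.
So every satisfying assignment has p1 = True.

True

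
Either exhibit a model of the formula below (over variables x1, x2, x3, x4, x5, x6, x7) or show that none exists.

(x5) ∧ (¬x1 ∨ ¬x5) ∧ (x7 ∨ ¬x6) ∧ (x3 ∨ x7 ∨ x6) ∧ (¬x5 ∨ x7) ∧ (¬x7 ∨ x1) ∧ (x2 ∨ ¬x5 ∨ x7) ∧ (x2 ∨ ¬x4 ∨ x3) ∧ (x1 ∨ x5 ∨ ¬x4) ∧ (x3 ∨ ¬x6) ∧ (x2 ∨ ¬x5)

The clause (x5) is unit, so x5 = True.
The clause (¬x1) is unit, so x1 = False.
The clause (x7) is unit, so x7 = True.
That conflicts with the unit clause (¬x7).

UNSATISFIABLE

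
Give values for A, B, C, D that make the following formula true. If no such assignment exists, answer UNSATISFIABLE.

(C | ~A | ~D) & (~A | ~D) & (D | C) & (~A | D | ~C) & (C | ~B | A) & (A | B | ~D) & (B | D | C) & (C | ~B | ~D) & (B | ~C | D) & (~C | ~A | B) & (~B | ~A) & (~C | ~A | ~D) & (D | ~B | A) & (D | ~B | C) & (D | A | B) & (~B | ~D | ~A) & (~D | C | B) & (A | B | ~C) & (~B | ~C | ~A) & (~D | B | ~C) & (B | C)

A=0, B=1, C=1, D=1

Try A = 0.
Try D = 1.
From the singleton clause (B), B = 1.
From the singleton clause (C), C = 1.
Every clause now holds.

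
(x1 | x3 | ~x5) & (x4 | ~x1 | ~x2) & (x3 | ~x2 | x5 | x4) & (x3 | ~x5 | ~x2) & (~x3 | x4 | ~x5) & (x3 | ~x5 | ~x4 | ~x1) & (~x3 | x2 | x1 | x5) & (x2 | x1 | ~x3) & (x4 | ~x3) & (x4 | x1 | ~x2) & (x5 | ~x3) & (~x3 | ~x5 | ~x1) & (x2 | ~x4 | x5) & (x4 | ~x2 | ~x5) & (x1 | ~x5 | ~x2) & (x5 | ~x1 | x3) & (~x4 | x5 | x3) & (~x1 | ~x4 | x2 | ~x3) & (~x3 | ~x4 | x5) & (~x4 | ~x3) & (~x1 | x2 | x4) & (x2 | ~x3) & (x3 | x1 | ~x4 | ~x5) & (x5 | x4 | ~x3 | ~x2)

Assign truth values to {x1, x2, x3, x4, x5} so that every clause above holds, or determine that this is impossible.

x1: 0; x2: 0; x3: 0; x4: 0; x5: 0

Try x4 = 0.
From the singleton clause (~x3), x3 = 0.
Try x1 = 0.
From the singleton clause (~x5), x5 = 0.
From the singleton clause (~x2), x2 = 0.
Every clause now holds.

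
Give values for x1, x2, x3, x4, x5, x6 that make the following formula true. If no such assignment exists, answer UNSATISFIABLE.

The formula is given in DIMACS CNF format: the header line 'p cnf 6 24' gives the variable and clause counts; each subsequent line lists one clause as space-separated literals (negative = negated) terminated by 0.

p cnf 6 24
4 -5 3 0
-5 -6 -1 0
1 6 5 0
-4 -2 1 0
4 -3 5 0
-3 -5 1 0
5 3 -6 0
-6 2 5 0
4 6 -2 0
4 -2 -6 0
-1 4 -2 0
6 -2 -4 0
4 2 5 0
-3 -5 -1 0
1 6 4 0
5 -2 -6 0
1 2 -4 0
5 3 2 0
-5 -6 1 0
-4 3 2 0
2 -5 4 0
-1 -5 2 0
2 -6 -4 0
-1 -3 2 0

UNSATISFIABLE

Try x4 = True.
Try x2 = False.
Unit clause (x1) forces x1 = True.
Unit clause (x3) forces x3 = True.
Now (¬x3) is unsatisfied and unit — conflict.
Undo x2 and try x2 = True.
Unit clause (x1) forces x1 = True.
Unit clause (x6) forces x6 = True.
Unit clause (¬x5) forces x5 = False.
Now (x5) is unsatisfied and unit — conflict.
Both values of x2 lead to a conflict.
Undo x4 and try x4 = False.
Try x5 = False.
Unit clause (¬x3) forces x3 = False.
Unit clause (¬x6) forces x6 = False.
Unit clause (x1) forces x1 = True.
Unit clause (¬x2) forces x2 = False.
Now (x2) is unsatisfied and unit — conflict.
Undo x5 and try x5 = True.
Unit clause (x3) forces x3 = True.
Unit clause (x1) forces x1 = True.
Now (¬x1) is unsatisfied and unit — conflict.
Both values of x5 lead to a conflict.
Both values of x4 lead to a conflict.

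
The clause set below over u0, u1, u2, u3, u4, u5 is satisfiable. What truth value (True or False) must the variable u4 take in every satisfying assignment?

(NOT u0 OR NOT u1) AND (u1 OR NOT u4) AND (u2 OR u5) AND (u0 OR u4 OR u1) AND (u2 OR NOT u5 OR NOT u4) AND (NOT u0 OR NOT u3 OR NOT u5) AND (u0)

Suppose u4 = true.
(u1) alone gives u1 = true.
(NOT u0) alone gives u0 = false.
But (u0) is also a unit clause — contradiction.
So every satisfying assignment has u4 = False.

False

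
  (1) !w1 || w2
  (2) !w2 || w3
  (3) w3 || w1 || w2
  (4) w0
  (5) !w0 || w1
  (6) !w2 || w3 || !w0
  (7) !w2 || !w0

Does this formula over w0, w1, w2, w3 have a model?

No

The clause (w0) is unit, so w0 = true.
The clause (w1) is unit, so w1 = true.
The clause (w2) is unit, so w2 = true.
That conflicts with the unit clause (!w2).
No assignment satisfies every clause.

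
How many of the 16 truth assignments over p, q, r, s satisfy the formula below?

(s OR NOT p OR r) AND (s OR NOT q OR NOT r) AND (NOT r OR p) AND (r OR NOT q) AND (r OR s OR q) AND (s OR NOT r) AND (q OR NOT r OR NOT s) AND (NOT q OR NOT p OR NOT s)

2

There are 2^4 = 16 truth assignments over (p, q, r, s).
Check each against the 8 clauses (columns in the order p, q, r, s):
  F F F F  ✗ fails (r OR s OR q)
  F F F T  ✓ satisfies all
  F F T F  ✗ fails (NOT r OR p)
  F F T T  ✗ fails (NOT r OR p)
  F T F F  ✗ fails (r OR NOT q)
  F T F T  ✗ fails (r OR NOT q)
  F T T F  ✗ fails (s OR NOT q OR NOT r)
  F T T T  ✗ fails (NOT r OR p)
  T F F F  ✗ fails (s OR NOT p OR r)
  T F F T  ✓ satisfies all
  T F T F  ✗ fails (s OR NOT r)
  T F T T  ✗ fails (q OR NOT r OR NOT s)
  T T F F  ✗ fails (s OR NOT p OR r)
  T T F T  ✗ fails (r OR NOT q)
  T T T F  ✗ fails (s OR NOT q OR NOT r)
  T T T T  ✗ fails (NOT q OR NOT p OR NOT s)
2 of the 16 rows are models.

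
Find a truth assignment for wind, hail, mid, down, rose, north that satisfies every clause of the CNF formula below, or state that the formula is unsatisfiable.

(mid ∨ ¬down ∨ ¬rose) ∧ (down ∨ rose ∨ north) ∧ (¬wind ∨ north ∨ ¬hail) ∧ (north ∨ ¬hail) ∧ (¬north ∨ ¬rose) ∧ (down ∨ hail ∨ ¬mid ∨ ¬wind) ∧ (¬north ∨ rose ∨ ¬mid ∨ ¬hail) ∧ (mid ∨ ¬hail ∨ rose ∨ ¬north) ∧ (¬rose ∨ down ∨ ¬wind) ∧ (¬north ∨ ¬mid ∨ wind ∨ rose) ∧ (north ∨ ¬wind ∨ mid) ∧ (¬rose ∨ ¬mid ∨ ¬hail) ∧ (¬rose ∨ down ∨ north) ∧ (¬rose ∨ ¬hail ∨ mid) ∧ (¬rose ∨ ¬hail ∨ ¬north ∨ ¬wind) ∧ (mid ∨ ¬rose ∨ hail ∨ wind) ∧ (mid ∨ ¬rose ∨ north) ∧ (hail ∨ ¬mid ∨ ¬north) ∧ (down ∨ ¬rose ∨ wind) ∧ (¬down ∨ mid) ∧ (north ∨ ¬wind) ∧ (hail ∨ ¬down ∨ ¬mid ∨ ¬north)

Suppose north = False.
The clause (¬hail) is unit, so hail = False.
The clause (¬wind) is unit, so wind = False.
Suppose down = True.
The clause (mid) is unit, so mid = True.
Every clause is now satisfied; rose is unconstrained.

wind=False,  hail=False,  mid=True,  down=True,  rose=False,  north=False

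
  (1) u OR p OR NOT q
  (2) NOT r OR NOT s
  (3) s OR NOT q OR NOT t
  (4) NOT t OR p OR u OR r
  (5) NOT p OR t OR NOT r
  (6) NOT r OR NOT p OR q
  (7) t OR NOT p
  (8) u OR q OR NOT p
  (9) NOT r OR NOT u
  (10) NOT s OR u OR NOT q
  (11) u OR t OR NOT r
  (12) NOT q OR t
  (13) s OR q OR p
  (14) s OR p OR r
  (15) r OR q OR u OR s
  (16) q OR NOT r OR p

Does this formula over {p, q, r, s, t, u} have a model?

Try r = false.
Try t = true.
Try s = true.
Try p = true.
Try u = true.
All clauses hold; q can take either value.
A satisfying assignment: p ↦ true, q ↦ false, r ↦ false, s ↦ true, t ↦ true, u ↦ true.

Satisfiable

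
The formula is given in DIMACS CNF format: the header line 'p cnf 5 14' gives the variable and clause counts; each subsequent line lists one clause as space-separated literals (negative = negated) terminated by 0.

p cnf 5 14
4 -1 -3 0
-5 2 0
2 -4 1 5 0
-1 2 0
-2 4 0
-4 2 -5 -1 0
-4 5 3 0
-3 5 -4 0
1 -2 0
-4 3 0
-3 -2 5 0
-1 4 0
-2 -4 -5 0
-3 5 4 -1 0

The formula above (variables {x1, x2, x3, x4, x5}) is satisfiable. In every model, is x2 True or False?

Suppose x2 = True.
Unit clause (x4) forces x4 = True.
Unit clause (x1) forces x1 = True.
Unit clause (x3) forces x3 = True.
Unit clause (x5) forces x5 = True.
But (¬x5) is also a unit clause — contradiction.
So every satisfying assignment has x2 = False.

False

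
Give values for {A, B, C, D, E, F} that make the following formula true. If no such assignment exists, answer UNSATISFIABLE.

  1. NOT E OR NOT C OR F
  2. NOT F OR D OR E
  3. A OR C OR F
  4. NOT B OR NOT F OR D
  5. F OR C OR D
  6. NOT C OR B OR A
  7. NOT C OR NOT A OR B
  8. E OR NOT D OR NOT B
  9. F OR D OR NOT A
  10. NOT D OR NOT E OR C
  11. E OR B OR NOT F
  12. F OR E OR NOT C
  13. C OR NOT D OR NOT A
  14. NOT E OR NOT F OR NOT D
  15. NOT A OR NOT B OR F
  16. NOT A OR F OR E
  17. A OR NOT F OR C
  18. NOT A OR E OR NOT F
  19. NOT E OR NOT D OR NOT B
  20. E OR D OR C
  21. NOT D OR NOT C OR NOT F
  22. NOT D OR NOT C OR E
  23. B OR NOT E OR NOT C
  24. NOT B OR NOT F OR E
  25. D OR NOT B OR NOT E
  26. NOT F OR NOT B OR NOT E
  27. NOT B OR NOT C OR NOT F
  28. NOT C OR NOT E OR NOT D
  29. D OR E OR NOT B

Try E = true.
Try C = false.
The clause (NOT D) is unit, so D = false.
The clause (F) is unit, so F = true.
The clause (NOT B) is unit, so B = false.
The clause (A) is unit, so A = true.
This assignment satisfies each clause.

A=true, B=false, C=false, D=false, E=true, F=true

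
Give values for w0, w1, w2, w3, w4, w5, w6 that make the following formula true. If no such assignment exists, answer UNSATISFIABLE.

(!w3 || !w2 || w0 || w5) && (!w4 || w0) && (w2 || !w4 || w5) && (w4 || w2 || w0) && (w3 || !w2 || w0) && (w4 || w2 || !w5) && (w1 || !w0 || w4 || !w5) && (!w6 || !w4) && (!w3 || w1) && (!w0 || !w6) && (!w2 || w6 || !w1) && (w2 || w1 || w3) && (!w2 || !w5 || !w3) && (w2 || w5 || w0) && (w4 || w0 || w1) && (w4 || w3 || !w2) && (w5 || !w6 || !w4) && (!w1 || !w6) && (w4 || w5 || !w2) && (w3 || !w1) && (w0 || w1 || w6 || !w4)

w0=true, w1=true, w2=false, w3=true, w4=false, w5=false, w6=false

Case w4 = false:
Case w2 = false:
(w0) alone gives w0 = true.
(!w5) alone gives w5 = false.
(!w6) alone gives w6 = false.
Case w3 = true:
(w1) alone gives w1 = true.
This assignment satisfies each clause.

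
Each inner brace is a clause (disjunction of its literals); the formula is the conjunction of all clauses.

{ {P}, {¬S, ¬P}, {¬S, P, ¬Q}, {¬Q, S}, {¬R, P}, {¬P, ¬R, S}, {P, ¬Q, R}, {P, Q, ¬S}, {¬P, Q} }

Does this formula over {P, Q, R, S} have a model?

Unsatisfiable

The clause (P) is unit, so P = True.
The clause (¬S) is unit, so S = False.
The clause (¬Q) is unit, so Q = False.
Now (Q) is unsatisfied and unit — conflict.
No assignment satisfies every clause.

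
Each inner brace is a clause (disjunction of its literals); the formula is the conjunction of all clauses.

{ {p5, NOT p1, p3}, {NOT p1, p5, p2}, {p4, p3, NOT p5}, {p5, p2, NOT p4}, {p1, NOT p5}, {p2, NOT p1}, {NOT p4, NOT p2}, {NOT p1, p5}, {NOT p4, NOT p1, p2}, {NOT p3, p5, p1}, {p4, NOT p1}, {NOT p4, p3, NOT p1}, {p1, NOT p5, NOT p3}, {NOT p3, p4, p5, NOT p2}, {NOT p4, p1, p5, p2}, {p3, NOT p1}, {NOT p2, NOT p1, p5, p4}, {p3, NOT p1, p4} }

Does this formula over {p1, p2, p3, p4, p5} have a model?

Suppose p1 = false.
(NOT p5) alone gives p5 = false.
(NOT p3) alone gives p3 = false.
Suppose p2 = true.
(NOT p4) alone gives p4 = false.
This assignment satisfies each clause.
A satisfying assignment: p1 ↦ false, p2 ↦ true, p3 ↦ false, p4 ↦ false, p5 ↦ false.

Satisfiable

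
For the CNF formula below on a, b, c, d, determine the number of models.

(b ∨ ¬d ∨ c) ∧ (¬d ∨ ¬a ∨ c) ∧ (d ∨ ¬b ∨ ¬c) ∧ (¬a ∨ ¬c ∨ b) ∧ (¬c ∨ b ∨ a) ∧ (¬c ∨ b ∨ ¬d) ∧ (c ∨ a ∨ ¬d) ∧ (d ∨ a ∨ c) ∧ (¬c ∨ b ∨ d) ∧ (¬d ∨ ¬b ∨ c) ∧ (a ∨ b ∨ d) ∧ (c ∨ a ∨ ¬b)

4

There are 2^4 = 16 truth assignments over (a, b, c, d).
Split on a. With a = True, the clauses containing a are satisfied and ¬a drops from the rest; 3 of the 2^3 = 8 assignments to the other variables satisfy what remains.
With a = False, by the same count on the reduced clause set, 1 assignment works.
Total: 3 + 1 = 4.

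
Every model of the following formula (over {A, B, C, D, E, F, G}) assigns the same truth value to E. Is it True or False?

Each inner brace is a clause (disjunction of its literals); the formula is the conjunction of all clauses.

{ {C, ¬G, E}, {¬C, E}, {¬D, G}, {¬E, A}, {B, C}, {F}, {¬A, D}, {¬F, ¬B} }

Suppose E = False.
(¬C) alone gives C = False.
(¬G) alone gives G = False.
(¬D) alone gives D = False.
(B) alone gives B = True.
(F) alone gives F = True.
But (¬F) is also a unit clause — contradiction.
So every satisfying assignment has E = True.

True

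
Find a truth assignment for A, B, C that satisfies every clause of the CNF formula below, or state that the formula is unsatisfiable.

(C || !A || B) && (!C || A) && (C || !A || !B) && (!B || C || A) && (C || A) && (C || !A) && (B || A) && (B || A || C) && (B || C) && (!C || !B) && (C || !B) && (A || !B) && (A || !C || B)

Suppose C = true.
Unit clause (A) forces A = true.
Unit clause (!B) forces B = false.
All clauses are satisfied.

A: true; B: false; C: true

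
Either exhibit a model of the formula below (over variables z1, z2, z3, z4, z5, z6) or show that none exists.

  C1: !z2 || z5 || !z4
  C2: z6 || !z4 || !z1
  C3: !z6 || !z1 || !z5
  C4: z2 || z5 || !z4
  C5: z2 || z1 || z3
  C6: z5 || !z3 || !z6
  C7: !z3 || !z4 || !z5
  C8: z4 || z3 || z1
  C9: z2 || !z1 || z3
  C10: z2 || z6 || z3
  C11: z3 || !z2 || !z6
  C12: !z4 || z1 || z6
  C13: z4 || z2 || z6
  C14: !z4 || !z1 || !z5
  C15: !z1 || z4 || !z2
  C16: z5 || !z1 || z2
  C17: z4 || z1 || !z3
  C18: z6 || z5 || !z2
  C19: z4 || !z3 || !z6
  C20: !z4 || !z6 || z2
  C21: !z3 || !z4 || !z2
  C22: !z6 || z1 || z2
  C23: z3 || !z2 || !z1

UNSATISFIABLE

Suppose z2 = false.
Suppose z5 = true.
Suppose z6 = false.
(z3) alone gives z3 = true.
(!z4) alone gives z4 = false.
Now (z4) is unsatisfied and unit — conflict.
That branch fails; take z6 = true instead.
(!z1) alone gives z1 = false.
Now (z1) is unsatisfied and unit — conflict.
Neither z6 = true nor z6 = false works.
That branch fails; take z5 = false instead.
(!z4) alone gives z4 = false.
(z6) alone gives z6 = true.
(!z3) alone gives z3 = false.
(z1) alone gives z1 = true.
Now (!z1) is unsatisfied and unit — conflict.
Neither z5 = true nor z5 = false works.
That branch fails; take z2 = true instead.
Suppose z5 = true.
Suppose z6 = false.
Suppose z4 = false.
(!z1) alone gives z1 = false.
(z3) alone gives z3 = true.
Now (!z3) is unsatisfied and unit — conflict.
That branch fails; take z4 = true instead.
(!z1) alone gives z1 = false.
Now (z1) is unsatisfied and unit — conflict.
Neither z4 = true nor z4 = false works.
That branch fails; take z6 = true instead.
(!z1) alone gives z1 = false.
(z3) alone gives z3 = true.
(!z4) alone gives z4 = false.
Now (z4) is unsatisfied and unit — conflict.
Neither z6 = true nor z6 = false works.
That branch fails; take z5 = false instead.
(!z4) alone gives z4 = false.
(!z1) alone gives z1 = false.
(z3) alone gives z3 = true.
Now (!z3) is unsatisfied and unit — conflict.
Neither z5 = true nor z5 = false works.
Neither z2 = true nor z2 = false works.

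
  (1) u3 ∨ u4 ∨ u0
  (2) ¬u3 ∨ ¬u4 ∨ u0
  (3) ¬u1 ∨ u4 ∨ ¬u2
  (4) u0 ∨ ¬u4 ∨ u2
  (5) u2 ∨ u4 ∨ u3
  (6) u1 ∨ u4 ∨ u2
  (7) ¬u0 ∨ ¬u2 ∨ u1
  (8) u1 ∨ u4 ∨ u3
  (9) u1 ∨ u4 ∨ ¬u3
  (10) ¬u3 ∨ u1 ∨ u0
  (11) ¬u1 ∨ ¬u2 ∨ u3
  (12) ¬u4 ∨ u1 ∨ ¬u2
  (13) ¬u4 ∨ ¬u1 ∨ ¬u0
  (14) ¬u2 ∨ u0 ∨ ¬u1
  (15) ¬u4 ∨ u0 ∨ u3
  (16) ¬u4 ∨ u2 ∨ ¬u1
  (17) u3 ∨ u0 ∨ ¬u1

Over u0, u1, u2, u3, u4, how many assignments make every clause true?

There are 2^5 = 32 truth assignments over (u0, u1, u2, u3, u4).
Split on u0. With u0 = True, the clauses containing u0 are satisfied and ¬u0 drops from the rest; 3 of the 2^4 = 16 assignments to the other variables satisfy what remains.
With u0 = False, by the same count on the reduced clause set, 1 assignment works.
Total: 3 + 1 = 4.

4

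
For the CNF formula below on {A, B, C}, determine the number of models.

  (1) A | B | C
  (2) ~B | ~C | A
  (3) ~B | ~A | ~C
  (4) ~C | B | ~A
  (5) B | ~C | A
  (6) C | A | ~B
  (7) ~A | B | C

There are 2^3 = 8 truth assignments over (A, B, C).
Split on C. With C = 1, the clauses containing C are satisfied and ~C drops from the rest; 0 of the 2^2 = 4 assignments to the other variables satisfy what remains.
With C = 0, by the same count on the reduced clause set, 1 assignment works.
(One model: A=T, B=T, C=F.)
Total: 0 + 1 = 1.

1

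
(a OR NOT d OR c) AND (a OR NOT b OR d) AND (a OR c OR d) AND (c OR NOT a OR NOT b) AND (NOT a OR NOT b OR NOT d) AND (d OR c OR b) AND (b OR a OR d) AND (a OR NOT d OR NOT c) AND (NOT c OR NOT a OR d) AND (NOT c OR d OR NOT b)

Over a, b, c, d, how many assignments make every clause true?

There are 2^4 = 16 truth assignments over (a, b, c, d).
Split on a. With a = true, the clauses containing a are satisfied and NOT a drops from the rest; 2 of the 2^3 = 8 assignments to the other variables satisfy what remains.
With a = false, by the same count on the reduced clause set, 0 assignments work.
Total: 2 + 0 = 2.

2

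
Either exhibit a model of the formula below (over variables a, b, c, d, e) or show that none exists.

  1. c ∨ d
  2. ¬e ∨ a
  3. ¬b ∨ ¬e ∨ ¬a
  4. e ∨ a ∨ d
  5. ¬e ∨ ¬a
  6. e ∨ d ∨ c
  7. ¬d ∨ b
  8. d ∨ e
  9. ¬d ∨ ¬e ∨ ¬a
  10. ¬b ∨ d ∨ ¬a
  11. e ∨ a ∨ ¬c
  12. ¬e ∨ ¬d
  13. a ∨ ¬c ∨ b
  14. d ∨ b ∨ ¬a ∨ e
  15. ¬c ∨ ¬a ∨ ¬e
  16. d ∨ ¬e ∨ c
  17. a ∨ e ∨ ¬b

Try c = True.
Try e = False.
(d) alone gives d = True.
(b) alone gives b = True.
(a) alone gives a = True.
This assignment satisfies each clause.

a ↦ True,  b ↦ True,  c ↦ True,  d ↦ True,  e ↦ False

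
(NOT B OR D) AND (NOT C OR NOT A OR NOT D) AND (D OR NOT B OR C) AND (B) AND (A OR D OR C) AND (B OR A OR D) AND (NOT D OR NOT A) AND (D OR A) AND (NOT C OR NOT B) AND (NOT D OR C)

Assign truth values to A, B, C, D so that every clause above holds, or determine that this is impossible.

(B) alone gives B = true.
(D) alone gives D = true.
(NOT A) alone gives A = false.
(NOT C) alone gives C = false.
Now (C) is unsatisfied and unit — conflict.

UNSATISFIABLE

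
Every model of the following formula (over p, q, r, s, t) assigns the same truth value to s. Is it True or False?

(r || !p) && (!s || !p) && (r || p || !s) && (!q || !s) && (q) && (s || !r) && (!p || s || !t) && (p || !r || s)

False

Suppose s = true.
(!p) alone gives p = false.
(r) alone gives r = true.
(!q) alone gives q = false.
Now (q) is unsatisfied and unit — conflict.
So every satisfying assignment has s = False.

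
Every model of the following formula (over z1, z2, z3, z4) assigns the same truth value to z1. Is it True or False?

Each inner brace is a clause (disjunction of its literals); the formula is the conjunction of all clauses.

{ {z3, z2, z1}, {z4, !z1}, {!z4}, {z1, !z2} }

Suppose z1 = true.
The clause (z4) is unit, so z4 = true.
That conflicts with the unit clause (!z4).
So every satisfying assignment has z1 = False.

False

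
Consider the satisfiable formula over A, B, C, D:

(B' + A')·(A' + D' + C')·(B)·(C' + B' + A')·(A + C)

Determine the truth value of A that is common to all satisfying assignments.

Suppose A = 1.
The clause (B') is unit, so B = 0.
Now (B) is unsatisfied and unit — conflict.
So every satisfying assignment has A = False.

False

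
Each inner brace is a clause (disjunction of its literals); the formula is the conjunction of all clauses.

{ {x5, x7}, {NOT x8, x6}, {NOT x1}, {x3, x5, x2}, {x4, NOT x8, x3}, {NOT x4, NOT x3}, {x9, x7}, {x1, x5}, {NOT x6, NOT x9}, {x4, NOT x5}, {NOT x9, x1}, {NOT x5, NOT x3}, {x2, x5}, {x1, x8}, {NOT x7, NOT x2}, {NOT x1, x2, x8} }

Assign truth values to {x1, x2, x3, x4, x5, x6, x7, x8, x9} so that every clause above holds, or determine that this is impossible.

x1 ↦ false, x2 ↦ false, x3 ↦ false, x4 ↦ true, x5 ↦ true, x6 ↦ true, x7 ↦ true, x8 ↦ true, x9 ↦ false

The clause (NOT x1) is unit, so x1 = false.
The clause (x5) is unit, so x5 = true.
The clause (x4) is unit, so x4 = true.
The clause (NOT x3) is unit, so x3 = false.
The clause (NOT x9) is unit, so x9 = false.
The clause (x7) is unit, so x7 = true.
The clause (x8) is unit, so x8 = true.
The clause (x6) is unit, so x6 = true.
The clause (NOT x2) is unit, so x2 = false.
All clauses are satisfied.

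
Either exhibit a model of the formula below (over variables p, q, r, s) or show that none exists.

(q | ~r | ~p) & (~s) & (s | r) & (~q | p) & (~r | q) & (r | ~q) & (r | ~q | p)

The clause (~s) is unit, so s = 0.
The clause (r) is unit, so r = 1.
The clause (q) is unit, so q = 1.
The clause (p) is unit, so p = 1.
This assignment satisfies each clause.

p: 1, q: 1, r: 1, s: 0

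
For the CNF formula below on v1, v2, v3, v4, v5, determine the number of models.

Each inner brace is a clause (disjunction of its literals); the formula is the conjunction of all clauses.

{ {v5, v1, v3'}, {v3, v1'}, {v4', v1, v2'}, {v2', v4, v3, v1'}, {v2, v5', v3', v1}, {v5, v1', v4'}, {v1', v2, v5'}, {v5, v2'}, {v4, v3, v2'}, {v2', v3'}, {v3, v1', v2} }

5

There are 2^5 = 32 truth assignments over (v1, v2, v3, v4, v5).
Split on v2. With v2 = 1, the clauses containing v2 are satisfied and v2' drops from the rest; 0 of the 2^4 = 16 assignments to the other variables satisfy what remains.
With v2 = 0, by the same count on the reduced clause set, 5 assignments work.
(One model: v1=F, v2=F, v3=F, v4=F, v5=F.)
Total: 0 + 5 = 5.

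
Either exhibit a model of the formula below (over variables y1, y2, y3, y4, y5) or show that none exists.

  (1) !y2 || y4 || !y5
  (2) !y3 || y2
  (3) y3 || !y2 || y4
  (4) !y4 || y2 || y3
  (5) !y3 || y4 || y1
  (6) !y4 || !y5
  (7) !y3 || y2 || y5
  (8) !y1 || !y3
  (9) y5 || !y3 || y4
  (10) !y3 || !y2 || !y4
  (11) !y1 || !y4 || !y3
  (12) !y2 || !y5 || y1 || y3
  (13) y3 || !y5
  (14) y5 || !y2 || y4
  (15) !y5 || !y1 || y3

y1: false,  y2: false,  y3: false,  y4: false,  y5: false

Suppose y3 = false.
From the singleton clause (!y5), y5 = false.
Suppose y2 = false.
From the singleton clause (!y4), y4 = false.
Every clause is now satisfied; y1 is unconstrained.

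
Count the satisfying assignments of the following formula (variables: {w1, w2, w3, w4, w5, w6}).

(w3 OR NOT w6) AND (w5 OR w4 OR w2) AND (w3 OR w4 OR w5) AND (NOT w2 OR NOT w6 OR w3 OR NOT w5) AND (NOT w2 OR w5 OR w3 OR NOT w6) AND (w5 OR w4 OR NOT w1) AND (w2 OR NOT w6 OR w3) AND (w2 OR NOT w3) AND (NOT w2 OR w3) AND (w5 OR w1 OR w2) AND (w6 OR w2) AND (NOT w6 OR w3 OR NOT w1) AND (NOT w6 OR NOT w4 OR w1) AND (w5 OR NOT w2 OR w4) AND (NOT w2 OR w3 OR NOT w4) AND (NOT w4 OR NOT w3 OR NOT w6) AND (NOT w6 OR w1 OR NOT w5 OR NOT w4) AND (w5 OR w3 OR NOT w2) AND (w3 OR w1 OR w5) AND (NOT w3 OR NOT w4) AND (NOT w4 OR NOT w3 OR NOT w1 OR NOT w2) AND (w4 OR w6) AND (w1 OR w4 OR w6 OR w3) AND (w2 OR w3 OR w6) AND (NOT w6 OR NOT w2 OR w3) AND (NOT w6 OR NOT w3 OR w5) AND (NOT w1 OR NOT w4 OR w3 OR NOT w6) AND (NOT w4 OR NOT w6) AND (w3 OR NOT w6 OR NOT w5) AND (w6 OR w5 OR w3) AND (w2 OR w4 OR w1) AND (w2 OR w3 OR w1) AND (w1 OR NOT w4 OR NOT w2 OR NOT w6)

2

There are 2^6 = 64 truth assignments over (w1, w2, w3, w4, w5, w6).
Split on w5. With w5 = true, the clauses containing w5 are satisfied and NOT w5 drops from the rest; 2 of the 2^5 = 32 assignments to the other variables satisfy what remains.
With w5 = false, by the same count on the reduced clause set, 0 assignments work.
(One model: w1=F, w2=T, w3=T, w4=F, w5=T, w6=T.)
Total: 2 + 0 = 2.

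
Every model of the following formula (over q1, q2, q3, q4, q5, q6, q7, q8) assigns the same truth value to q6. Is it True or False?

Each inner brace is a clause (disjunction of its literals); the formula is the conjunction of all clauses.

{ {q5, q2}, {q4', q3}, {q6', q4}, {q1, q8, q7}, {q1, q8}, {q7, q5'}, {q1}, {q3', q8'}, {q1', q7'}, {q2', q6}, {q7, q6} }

Suppose q6 = 0.
(q1) alone gives q1 = 1.
(q7') alone gives q7 = 0.
Now (q7) is unsatisfied and unit — conflict.
So every satisfying assignment has q6 = True.

True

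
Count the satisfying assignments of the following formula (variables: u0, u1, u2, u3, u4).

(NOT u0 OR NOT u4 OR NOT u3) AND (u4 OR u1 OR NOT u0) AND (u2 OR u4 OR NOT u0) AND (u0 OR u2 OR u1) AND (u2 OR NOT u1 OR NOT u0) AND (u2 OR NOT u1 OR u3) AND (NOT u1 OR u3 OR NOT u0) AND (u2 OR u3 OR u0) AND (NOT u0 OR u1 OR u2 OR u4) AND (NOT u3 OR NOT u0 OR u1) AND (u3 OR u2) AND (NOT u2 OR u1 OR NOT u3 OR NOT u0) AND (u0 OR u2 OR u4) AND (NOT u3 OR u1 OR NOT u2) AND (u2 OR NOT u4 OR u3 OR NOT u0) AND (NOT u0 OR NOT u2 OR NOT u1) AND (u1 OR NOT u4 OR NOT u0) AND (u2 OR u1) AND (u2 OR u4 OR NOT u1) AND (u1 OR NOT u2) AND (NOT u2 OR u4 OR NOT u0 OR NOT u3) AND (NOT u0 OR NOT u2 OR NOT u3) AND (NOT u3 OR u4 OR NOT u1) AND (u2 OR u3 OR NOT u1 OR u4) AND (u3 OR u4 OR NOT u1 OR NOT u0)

There are 2^5 = 32 truth assignments over (u0, u1, u2, u3, u4).
Split on u0. With u0 = true, the clauses containing u0 are satisfied and NOT u0 drops from the rest; 0 of the 2^4 = 16 assignments to the other variables satisfy what remains.
With u0 = false, by the same count on the reduced clause set, 4 assignments work.
Total: 0 + 4 = 4.

4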